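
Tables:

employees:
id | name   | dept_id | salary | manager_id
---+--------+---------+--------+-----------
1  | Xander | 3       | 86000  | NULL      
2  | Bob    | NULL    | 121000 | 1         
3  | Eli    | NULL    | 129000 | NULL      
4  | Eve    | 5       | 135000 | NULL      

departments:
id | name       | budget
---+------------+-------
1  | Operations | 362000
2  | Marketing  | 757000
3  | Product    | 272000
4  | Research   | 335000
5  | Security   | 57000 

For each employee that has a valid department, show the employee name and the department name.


INNER JOIN keeps only employees rows whose dept_id matches an id in departments. Walk through each employee:
  - employee 1 (Xander): dept_id=3 -> matches Product
  - employee 2 (Bob): dept_id=NULL, no match -> dropped
  - employee 3 (Eli): dept_id=NULL, no match -> dropped
  - employee 4 (Eve): dept_id=5 -> matches Security
So 2 of 4 rows are dropped.

SQL:
SELECT a.name, b.name AS department
FROM employees a
INNER JOIN departments b ON a.dept_id = b.id

Result:
name   | department
-------+-----------
Xander | Product   
Eve    | Security  


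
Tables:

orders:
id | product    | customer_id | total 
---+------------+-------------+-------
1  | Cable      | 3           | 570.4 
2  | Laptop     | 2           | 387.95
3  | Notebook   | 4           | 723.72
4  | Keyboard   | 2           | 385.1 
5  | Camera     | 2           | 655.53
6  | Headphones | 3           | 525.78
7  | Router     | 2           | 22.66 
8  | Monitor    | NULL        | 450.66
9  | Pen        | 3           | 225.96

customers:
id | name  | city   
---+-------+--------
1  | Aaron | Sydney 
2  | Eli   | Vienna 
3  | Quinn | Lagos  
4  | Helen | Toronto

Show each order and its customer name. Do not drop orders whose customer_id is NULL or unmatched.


LEFT JOIN keeps every row from orders (the left table); where customer_id has no match in customers, the customer columns become NULL. Walk through each order:
  - order 1 (Cable): customer_id=3 -> matches Quinn
  - order 2 (Laptop): customer_id=2 -> matches Eli
  - order 3 (Notebook): customer_id=4 -> matches Helen
  - order 4 (Keyboard): customer_id=2 -> matches Eli
  - order 5 (Camera): customer_id=2 -> matches Eli
  - order 6 (Headphones): customer_id=3 -> matches Quinn
  - order 7 (Router): customer_id=2 -> matches Eli
  - order 8 (Monitor): customer_id=NULL, no match -> kept with NULL
  - order 9 (Pen): customer_id=3 -> matches Quinn
All 9 rows appear; 1 has NULL customer.

SQL:
SELECT a.product, b.name AS customer
FROM orders a
LEFT JOIN customers b ON a.customer_id = b.id

Result:
product    | customer
-----------+---------
Cable      | Quinn   
Laptop     | Eli     
Notebook   | Helen   
Keyboard   | Eli     
Camera     | Eli     
Headphones | Quinn   
Router     | Eli     
Monitor    | NULL    
Pen        | Quinn   


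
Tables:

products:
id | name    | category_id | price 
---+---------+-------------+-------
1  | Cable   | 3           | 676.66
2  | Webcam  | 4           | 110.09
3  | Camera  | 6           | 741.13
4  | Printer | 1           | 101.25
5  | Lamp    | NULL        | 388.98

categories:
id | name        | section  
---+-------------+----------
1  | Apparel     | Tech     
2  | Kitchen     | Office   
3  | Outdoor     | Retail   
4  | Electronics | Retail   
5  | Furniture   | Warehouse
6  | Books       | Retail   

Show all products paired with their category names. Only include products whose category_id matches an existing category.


INNER JOIN keeps only products rows whose category_id matches an id in categories. Walk through each product:
  - product 1 (Cable): category_id=3 -> matches Outdoor
  - product 2 (Webcam): category_id=4 -> matches Electronics
  - product 3 (Camera): category_id=6 -> matches Books
  - product 4 (Printer): category_id=1 -> matches Apparel
  - product 5 (Lamp): category_id=NULL, no match -> dropped
So 1 of 5 rows is dropped.

SQL:
SELECT a.name, b.name AS category
FROM products a
INNER JOIN categories b ON a.category_id = b.id

Result:
name    | category   
--------+------------
Cable   | Outdoor    
Webcam  | Electronics
Camera  | Books      
Printer | Apparel    


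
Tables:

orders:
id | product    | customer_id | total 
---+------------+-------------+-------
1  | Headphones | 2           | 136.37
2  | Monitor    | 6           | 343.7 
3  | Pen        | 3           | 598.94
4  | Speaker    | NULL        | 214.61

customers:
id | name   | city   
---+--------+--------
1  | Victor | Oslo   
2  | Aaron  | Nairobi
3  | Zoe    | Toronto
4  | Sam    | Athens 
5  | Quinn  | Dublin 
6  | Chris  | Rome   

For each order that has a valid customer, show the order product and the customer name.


INNER JOIN keeps only orders rows whose customer_id matches an id in customers. Walk through each order:
  - order 1 (Headphones): customer_id=2 -> matches Aaron
  - order 2 (Monitor): customer_id=6 -> matches Chris
  - order 3 (Pen): customer_id=3 -> matches Zoe
  - order 4 (Speaker): customer_id=NULL, no match -> dropped
So 1 of 4 rows is dropped.

SQL:
SELECT a.product, b.name AS customer
FROM orders a
INNER JOIN customers b ON a.customer_id = b.id

Result:
product    | customer
-----------+---------
Headphones | Aaron   
Monitor    | Chris   
Pen        | Zoe     


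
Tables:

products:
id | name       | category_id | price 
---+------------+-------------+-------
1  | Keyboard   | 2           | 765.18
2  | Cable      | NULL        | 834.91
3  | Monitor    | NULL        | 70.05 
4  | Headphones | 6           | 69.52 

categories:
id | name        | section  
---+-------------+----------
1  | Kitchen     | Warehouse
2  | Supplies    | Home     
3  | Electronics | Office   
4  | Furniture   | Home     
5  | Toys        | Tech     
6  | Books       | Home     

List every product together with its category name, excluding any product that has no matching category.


INNER JOIN keeps only products rows whose category_id matches an id in categories. Walk through each product:
  - product 1 (Keyboard): category_id=2 -> matches Supplies
  - product 2 (Cable): category_id=NULL, no match -> dropped
  - product 3 (Monitor): category_id=NULL, no match -> dropped
  - product 4 (Headphones): category_id=6 -> matches Books
So 2 of 4 rows are dropped.

SQL:
SELECT a.name, b.name AS category
FROM products a
INNER JOIN categories b ON a.category_id = b.id

Result:
name       | category
-----------+---------
Keyboard   | Supplies
Headphones | Books   


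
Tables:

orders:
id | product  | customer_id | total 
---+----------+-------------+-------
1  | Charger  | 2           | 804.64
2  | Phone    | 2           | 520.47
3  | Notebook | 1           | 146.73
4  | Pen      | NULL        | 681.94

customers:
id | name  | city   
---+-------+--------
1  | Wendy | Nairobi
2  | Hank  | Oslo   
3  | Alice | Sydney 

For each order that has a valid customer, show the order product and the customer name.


INNER JOIN keeps only orders rows whose customer_id matches an id in customers. Walk through each order:
  - order 1 (Charger): customer_id=2 -> matches Hank
  - order 2 (Phone): customer_id=2 -> matches Hank
  - order 3 (Notebook): customer_id=1 -> matches Wendy
  - order 4 (Pen): customer_id=NULL, no match -> dropped
So 1 of 4 rows is dropped.

SQL:
SELECT a.product, b.name AS customer
FROM orders a
INNER JOIN customers b ON a.customer_id = b.id

Result:
product  | customer
---------+---------
Charger  | Hank    
Phone    | Hank    
Notebook | Wendy   


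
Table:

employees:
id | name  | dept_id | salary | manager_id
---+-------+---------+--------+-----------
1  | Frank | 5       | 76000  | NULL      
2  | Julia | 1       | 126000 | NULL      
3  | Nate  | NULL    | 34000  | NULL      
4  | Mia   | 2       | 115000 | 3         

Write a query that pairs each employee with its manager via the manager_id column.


This is a self-join: employees is joined to a second copy of itself, matching each row's manager_id to another row's id. Use LEFT JOIN so rows with manager_id=NULL are kept.
  - employee 1 (Frank): manager_id=NULL -> NULL
  - employee 2 (Julia): manager_id=NULL -> NULL
  - employee 3 (Nate): manager_id=NULL -> NULL
  - employee 4 (Mia): manager_id=3 -> Nate

SQL:
SELECT a.name AS item, b.name AS manager
FROM employees a
LEFT JOIN employees b ON a.manager_id = b.id

Result:
item  | manager
------+--------
Frank | NULL   
Julia | NULL   
Nate  | NULL   
Mia   | Nate   


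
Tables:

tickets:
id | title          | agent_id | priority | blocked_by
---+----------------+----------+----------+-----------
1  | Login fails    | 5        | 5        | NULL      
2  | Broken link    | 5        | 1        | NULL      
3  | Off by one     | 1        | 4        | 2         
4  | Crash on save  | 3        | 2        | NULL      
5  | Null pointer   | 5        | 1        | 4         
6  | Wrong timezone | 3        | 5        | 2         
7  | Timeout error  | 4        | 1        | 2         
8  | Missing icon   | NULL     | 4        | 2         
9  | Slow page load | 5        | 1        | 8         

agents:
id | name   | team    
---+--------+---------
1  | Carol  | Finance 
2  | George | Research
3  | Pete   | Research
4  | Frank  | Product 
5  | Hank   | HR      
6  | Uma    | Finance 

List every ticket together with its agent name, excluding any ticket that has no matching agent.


INNER JOIN keeps only tickets rows whose agent_id matches an id in agents. Walk through each ticket:
  - ticket 1 (Login fails): agent_id=5 -> matches Hank
  - ticket 2 (Broken link): agent_id=5 -> matches Hank
  - ticket 3 (Off by one): agent_id=1 -> matches Carol
  - ticket 4 (Crash on save): agent_id=3 -> matches Pete
  - ticket 5 (Null pointer): agent_id=5 -> matches Hank
  - ticket 6 (Wrong timezone): agent_id=3 -> matches Pete
  - ticket 7 (Timeout error): agent_id=4 -> matches Frank
  - ticket 8 (Missing icon): agent_id=NULL, no match -> dropped
  - ticket 9 (Slow page load): agent_id=5 -> matches Hank
So 1 of 9 rows is dropped.

SQL:
SELECT a.title, b.name AS agent
FROM tickets a
INNER JOIN agents b ON a.agent_id = b.id

Result:
title          | agent
---------------+------
Login fails    | Hank 
Broken link    | Hank 
Off by one     | Carol
Crash on save  | Pete 
Null pointer   | Hank 
Wrong timezone | Pete 
Timeout error  | Frank
Slow page load | Hank 


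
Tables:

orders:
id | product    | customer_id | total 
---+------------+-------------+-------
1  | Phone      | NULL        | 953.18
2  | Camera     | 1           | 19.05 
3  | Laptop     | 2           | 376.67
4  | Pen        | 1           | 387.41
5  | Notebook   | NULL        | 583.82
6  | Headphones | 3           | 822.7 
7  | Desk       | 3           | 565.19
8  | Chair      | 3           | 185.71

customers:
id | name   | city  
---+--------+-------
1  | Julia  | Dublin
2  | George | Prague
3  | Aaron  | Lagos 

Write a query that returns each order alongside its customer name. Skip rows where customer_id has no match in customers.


INNER JOIN keeps only orders rows whose customer_id matches an id in customers. Walk through each order:
  - order 1 (Phone): customer_id=NULL, no match -> dropped
  - order 2 (Camera): customer_id=1 -> matches Julia
  - order 3 (Laptop): customer_id=2 -> matches George
  - order 4 (Pen): customer_id=1 -> matches Julia
  - order 5 (Notebook): customer_id=NULL, no match -> dropped
  - order 6 (Headphones): customer_id=3 -> matches Aaron
  - order 7 (Desk): customer_id=3 -> matches Aaron
  - order 8 (Chair): customer_id=3 -> matches Aaron
So 2 of 8 rows are dropped.

SQL:
SELECT a.product, b.name AS customer
FROM orders a
INNER JOIN customers b ON a.customer_id = b.id

Result:
product    | customer
-----------+---------
Camera     | Julia   
Laptop     | George  
Pen        | Julia   
Headphones | Aaron   
Desk       | Aaron   
Chair      | Aaron   


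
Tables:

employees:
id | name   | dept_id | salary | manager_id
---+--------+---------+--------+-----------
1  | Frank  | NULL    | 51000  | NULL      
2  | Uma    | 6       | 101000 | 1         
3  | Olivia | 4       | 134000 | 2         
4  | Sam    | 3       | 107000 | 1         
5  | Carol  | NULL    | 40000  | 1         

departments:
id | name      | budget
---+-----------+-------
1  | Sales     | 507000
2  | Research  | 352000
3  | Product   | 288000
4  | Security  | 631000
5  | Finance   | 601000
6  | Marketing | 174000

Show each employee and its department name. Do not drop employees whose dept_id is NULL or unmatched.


LEFT JOIN keeps every row from employees (the left table); where dept_id has no match in departments, the department columns become NULL. Walk through each employee:
  - employee 1 (Frank): dept_id=NULL, no match -> kept with NULL
  - employee 2 (Uma): dept_id=6 -> matches Marketing
  - employee 3 (Olivia): dept_id=4 -> matches Security
  - employee 4 (Sam): dept_id=3 -> matches Product
  - employee 5 (Carol): dept_id=NULL, no match -> kept with NULL
All 5 rows appear; 2 have NULL department.

SQL:
SELECT a.name, b.name AS department
FROM employees a
LEFT JOIN departments b ON a.dept_id = b.id

Result:
name   | department
-------+-----------
Frank  | NULL      
Uma    | Marketing 
Olivia | Security  
Sam    | Product   
Carol  | NULL      


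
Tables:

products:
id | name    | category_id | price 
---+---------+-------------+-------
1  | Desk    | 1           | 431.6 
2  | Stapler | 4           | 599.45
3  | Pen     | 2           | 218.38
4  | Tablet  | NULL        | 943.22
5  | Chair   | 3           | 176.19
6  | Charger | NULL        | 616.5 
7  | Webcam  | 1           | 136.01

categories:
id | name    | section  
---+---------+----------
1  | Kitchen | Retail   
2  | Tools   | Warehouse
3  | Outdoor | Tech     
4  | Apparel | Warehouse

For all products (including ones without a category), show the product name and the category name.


LEFT JOIN keeps every row from products (the left table); where category_id has no match in categories, the category columns become NULL. Walk through each product:
  - product 1 (Desk): category_id=1 -> matches Kitchen
  - product 2 (Stapler): category_id=4 -> matches Apparel
  - product 3 (Pen): category_id=2 -> matches Tools
  - product 4 (Tablet): category_id=NULL, no match -> kept with NULL
  - product 5 (Chair): category_id=3 -> matches Outdoor
  - product 6 (Charger): category_id=NULL, no match -> kept with NULL
  - product 7 (Webcam): category_id=1 -> matches Kitchen
All 7 rows appear; 2 have NULL category.

SQL:
SELECT a.name, b.name AS category
FROM products a
LEFT JOIN categories b ON a.category_id = b.id

Result:
name    | category
--------+---------
Desk    | Kitchen 
Stapler | Apparel 
Pen     | Tools   
Tablet  | NULL    
Chair   | Outdoor 
Charger | NULL    
Webcam  | Kitchen 


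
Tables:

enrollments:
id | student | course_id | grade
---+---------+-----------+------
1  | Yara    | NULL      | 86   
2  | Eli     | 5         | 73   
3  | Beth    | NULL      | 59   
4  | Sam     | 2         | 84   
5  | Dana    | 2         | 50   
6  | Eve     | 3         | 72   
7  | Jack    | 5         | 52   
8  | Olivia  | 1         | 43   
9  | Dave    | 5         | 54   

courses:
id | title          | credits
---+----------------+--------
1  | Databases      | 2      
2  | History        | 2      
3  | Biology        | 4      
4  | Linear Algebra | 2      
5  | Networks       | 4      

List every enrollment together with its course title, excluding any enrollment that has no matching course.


INNER JOIN keeps only enrollments rows whose course_id matches an id in courses. Walk through each enrollment:
  - enrollment 1 (Yara): course_id=NULL, no match -> dropped
  - enrollment 2 (Eli): course_id=5 -> matches Networks
  - enrollment 3 (Beth): course_id=NULL, no match -> dropped
  - enrollment 4 (Sam): course_id=2 -> matches History
  - enrollment 5 (Dana): course_id=2 -> matches History
  - enrollment 6 (Eve): course_id=3 -> matches Biology
  - enrollment 7 (Jack): course_id=5 -> matches Networks
  - enrollment 8 (Olivia): course_id=1 -> matches Databases
  - enrollment 9 (Dave): course_id=5 -> matches Networks
So 2 of 9 rows are dropped.

SQL:
SELECT a.student, b.title AS course
FROM enrollments a
INNER JOIN courses b ON a.course_id = b.id

Result:
student | course   
--------+----------
Eli     | Networks 
Sam     | History  
Dana    | History  
Eve     | Biology  
Jack    | Networks 
Olivia  | Databases
Dave    | Networks 


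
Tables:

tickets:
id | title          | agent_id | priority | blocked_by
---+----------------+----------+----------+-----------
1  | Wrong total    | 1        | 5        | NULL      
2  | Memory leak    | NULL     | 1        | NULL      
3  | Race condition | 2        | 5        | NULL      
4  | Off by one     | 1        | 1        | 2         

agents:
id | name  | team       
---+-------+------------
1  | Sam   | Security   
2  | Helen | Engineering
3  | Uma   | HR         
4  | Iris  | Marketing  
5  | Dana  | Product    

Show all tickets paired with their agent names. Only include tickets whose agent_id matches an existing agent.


INNER JOIN keeps only tickets rows whose agent_id matches an id in agents. Walk through each ticket:
  - ticket 1 (Wrong total): agent_id=1 -> matches Sam
  - ticket 2 (Memory leak): agent_id=NULL, no match -> dropped
  - ticket 3 (Race condition): agent_id=2 -> matches Helen
  - ticket 4 (Off by one): agent_id=1 -> matches Sam
So 1 of 4 rows is dropped.

SQL:
SELECT a.title, b.name AS agent
FROM tickets a
INNER JOIN agents b ON a.agent_id = b.id

Result:
title          | agent
---------------+------
Wrong total    | Sam  
Race condition | Helen
Off by one     | Sam  


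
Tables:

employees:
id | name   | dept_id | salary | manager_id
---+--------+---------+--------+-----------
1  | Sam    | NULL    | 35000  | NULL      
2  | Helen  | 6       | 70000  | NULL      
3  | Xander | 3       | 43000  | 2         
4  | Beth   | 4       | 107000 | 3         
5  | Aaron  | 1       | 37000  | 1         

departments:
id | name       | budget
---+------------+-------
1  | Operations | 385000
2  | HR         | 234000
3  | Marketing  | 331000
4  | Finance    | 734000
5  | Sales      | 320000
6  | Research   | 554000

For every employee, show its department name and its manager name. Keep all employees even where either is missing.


Two LEFT JOINs from the same base table employees: one to departments via dept_id, one to employees itself via manager_id. Both are LEFT so every employee is preserved.
Match against departments:
  - employee 1 (Sam): dept_id=NULL, no match -> kept with NULL
  - employee 2 (Helen): dept_id=6 -> matches Research
  - employee 3 (Xander): dept_id=3 -> matches Marketing
  - employee 4 (Beth): dept_id=4 -> matches Finance
  - employee 5 (Aaron): dept_id=1 -> matches Operations
Match against employees (self):
  - employee 1 (Sam): manager_id=NULL -> NULL
  - employee 2 (Helen): manager_id=NULL -> NULL
  - employee 3 (Xander): manager_id=2 -> Helen
  - employee 4 (Beth): manager_id=3 -> Xander
  - employee 5 (Aaron): manager_id=1 -> Sam

SQL:
SELECT a.name, b.name AS department, c.name AS manager
FROM employees a
LEFT JOIN departments b ON a.dept_id = b.id
LEFT JOIN employees c ON a.manager_id = c.id

Result:
name   | department | manager
-------+------------+--------
Sam    | NULL       | NULL   
Helen  | Research   | NULL   
Xander | Marketing  | Helen  
Beth   | Finance    | Xander 
Aaron  | Operations | Sam    


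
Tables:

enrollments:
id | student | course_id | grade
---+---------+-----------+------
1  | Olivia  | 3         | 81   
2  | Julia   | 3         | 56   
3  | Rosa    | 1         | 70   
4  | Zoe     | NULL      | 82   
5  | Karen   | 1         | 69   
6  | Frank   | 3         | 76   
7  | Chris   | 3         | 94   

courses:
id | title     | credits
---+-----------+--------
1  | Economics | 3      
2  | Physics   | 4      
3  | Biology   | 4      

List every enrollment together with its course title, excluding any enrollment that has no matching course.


INNER JOIN keeps only enrollments rows whose course_id matches an id in courses. Walk through each enrollment:
  - enrollment 1 (Olivia): course_id=3 -> matches Biology
  - enrollment 2 (Julia): course_id=3 -> matches Biology
  - enrollment 3 (Rosa): course_id=1 -> matches Economics
  - enrollment 4 (Zoe): course_id=NULL, no match -> dropped
  - enrollment 5 (Karen): course_id=1 -> matches Economics
  - enrollment 6 (Frank): course_id=3 -> matches Biology
  - enrollment 7 (Chris): course_id=3 -> matches Biology
So 1 of 7 rows is dropped.

SQL:
SELECT a.student, b.title AS course
FROM enrollments a
INNER JOIN courses b ON a.course_id = b.id

Result:
student | course   
--------+----------
Olivia  | Biology  
Julia   | Biology  
Rosa    | Economics
Karen   | Economics
Frank   | Biology  
Chris   | Biology  


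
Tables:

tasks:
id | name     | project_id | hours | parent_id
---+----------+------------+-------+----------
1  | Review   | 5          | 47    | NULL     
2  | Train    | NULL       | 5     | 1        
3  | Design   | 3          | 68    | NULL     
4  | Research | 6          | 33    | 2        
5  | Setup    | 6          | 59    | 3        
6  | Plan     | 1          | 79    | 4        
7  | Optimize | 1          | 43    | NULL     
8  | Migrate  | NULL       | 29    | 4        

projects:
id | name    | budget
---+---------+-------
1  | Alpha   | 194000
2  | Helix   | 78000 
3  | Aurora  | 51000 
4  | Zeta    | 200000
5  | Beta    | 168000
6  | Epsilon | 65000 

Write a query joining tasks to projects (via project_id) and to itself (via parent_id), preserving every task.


Two LEFT JOINs from the same base table tasks: one to projects via project_id, one to tasks itself via parent_id. Both are LEFT so every task is preserved.
Match against projects:
  - task 1 (Review): project_id=5 -> matches Beta
  - task 2 (Train): project_id=NULL, no match -> kept with NULL
  - task 3 (Design): project_id=3 -> matches Aurora
  - task 4 (Research): project_id=6 -> matches Epsilon
  - task 5 (Setup): project_id=6 -> matches Epsilon
  - task 6 (Plan): project_id=1 -> matches Alpha
  - task 7 (Optimize): project_id=1 -> matches Alpha
  - task 8 (Migrate): project_id=NULL, no match -> kept with NULL
Match against tasks (self):
  - task 1 (Review): parent_id=NULL -> NULL
  - task 2 (Train): parent_id=1 -> Review
  - task 3 (Design): parent_id=NULL -> NULL
  - task 4 (Research): parent_id=2 -> Train
  - task 5 (Setup): parent_id=3 -> Design
  - task 6 (Plan): parent_id=4 -> Research
  - task 7 (Optimize): parent_id=NULL -> NULL
  - task 8 (Migrate): parent_id=4 -> Research

SQL:
SELECT a.name, b.name AS project, c.name AS parent
FROM tasks a
LEFT JOIN projects b ON a.project_id = b.id
LEFT JOIN tasks c ON a.parent_id = c.id

Result:
name     | project | parent  
---------+---------+---------
Review   | Beta    | NULL    
Train    | NULL    | Review  
Design   | Aurora  | NULL    
Research | Epsilon | Train   
Setup    | Epsilon | Design  
Plan     | Alpha   | Research
Optimize | Alpha   | NULL    
Migrate  | NULL    | Research


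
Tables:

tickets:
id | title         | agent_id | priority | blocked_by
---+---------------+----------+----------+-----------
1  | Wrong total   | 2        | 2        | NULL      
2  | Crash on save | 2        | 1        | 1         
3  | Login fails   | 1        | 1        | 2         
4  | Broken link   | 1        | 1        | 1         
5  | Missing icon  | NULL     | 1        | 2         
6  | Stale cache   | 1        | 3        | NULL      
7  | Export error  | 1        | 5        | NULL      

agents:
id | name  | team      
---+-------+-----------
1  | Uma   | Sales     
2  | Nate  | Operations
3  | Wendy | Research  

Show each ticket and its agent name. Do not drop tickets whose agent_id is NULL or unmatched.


LEFT JOIN keeps every row from tickets (the left table); where agent_id has no match in agents, the agent columns become NULL. Walk through each ticket:
  - ticket 1 (Wrong total): agent_id=2 -> matches Nate
  - ticket 2 (Crash on save): agent_id=2 -> matches Nate
  - ticket 3 (Login fails): agent_id=1 -> matches Uma
  - ticket 4 (Broken link): agent_id=1 -> matches Uma
  - ticket 5 (Missing icon): agent_id=NULL, no match -> kept with NULL
  - ticket 6 (Stale cache): agent_id=1 -> matches Uma
  - ticket 7 (Export error): agent_id=1 -> matches Uma
All 7 rows appear; 1 has NULL agent.

SQL:
SELECT a.title, b.name AS agent
FROM tickets a
LEFT JOIN agents b ON a.agent_id = b.id

Result:
title         | agent
--------------+------
Wrong total   | Nate 
Crash on save | Nate 
Login fails   | Uma  
Broken link   | Uma  
Missing icon  | NULL 
Stale cache   | Uma  
Export error  | Uma  


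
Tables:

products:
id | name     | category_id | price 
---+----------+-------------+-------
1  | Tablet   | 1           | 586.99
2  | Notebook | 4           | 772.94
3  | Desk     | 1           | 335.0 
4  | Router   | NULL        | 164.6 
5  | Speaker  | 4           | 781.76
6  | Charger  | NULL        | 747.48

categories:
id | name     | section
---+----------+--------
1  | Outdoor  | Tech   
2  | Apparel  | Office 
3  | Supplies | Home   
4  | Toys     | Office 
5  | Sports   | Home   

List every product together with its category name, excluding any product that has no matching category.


INNER JOIN keeps only products rows whose category_id matches an id in categories. Walk through each product:
  - product 1 (Tablet): category_id=1 -> matches Outdoor
  - product 2 (Notebook): category_id=4 -> matches Toys
  - product 3 (Desk): category_id=1 -> matches Outdoor
  - product 4 (Router): category_id=NULL, no match -> dropped
  - product 5 (Speaker): category_id=4 -> matches Toys
  - product 6 (Charger): category_id=NULL, no match -> dropped
So 2 of 6 rows are dropped.

SQL:
SELECT a.name, b.name AS category
FROM products a
INNER JOIN categories b ON a.category_id = b.id

Result:
name     | category
---------+---------
Tablet   | Outdoor 
Notebook | Toys    
Desk     | Outdoor 
Speaker  | Toys    


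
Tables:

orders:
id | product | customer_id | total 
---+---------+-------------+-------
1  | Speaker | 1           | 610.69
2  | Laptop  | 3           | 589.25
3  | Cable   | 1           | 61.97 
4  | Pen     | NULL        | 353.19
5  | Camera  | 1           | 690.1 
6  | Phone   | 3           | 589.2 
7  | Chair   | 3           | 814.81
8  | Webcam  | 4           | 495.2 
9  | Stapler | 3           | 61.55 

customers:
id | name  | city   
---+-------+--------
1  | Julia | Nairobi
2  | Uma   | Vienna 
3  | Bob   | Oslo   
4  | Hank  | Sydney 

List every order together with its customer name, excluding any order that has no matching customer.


INNER JOIN keeps only orders rows whose customer_id matches an id in customers. Walk through each order:
  - order 1 (Speaker): customer_id=1 -> matches Julia
  - order 2 (Laptop): customer_id=3 -> matches Bob
  - order 3 (Cable): customer_id=1 -> matches Julia
  - order 4 (Pen): customer_id=NULL, no match -> dropped
  - order 5 (Camera): customer_id=1 -> matches Julia
  - order 6 (Phone): customer_id=3 -> matches Bob
  - order 7 (Chair): customer_id=3 -> matches Bob
  - order 8 (Webcam): customer_id=4 -> matches Hank
  - order 9 (Stapler): customer_id=3 -> matches Bob
So 1 of 9 rows is dropped.

SQL:
SELECT a.product, b.name AS customer
FROM orders a
INNER JOIN customers b ON a.customer_id = b.id

Result:
product | customer
--------+---------
Speaker | Julia   
Laptop  | Bob     
Cable   | Julia   
Camera  | Julia   
Phone   | Bob     
Chair   | Bob     
Webcam  | Hank    
Stapler | Bob     


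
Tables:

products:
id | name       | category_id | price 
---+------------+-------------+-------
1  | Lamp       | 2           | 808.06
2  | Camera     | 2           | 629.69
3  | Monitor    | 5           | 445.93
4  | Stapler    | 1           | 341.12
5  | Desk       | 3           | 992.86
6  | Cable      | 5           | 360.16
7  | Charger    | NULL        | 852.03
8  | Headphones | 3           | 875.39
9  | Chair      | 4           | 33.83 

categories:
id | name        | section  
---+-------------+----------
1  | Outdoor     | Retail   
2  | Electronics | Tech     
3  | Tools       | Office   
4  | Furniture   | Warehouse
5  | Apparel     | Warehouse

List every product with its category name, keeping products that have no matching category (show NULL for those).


LEFT JOIN keeps every row from products (the left table); where category_id has no match in categories, the category columns become NULL. Walk through each product:
  - product 1 (Lamp): category_id=2 -> matches Electronics
  - product 2 (Camera): category_id=2 -> matches Electronics
  - product 3 (Monitor): category_id=5 -> matches Apparel
  - product 4 (Stapler): category_id=1 -> matches Outdoor
  - product 5 (Desk): category_id=3 -> matches Tools
  - product 6 (Cable): category_id=5 -> matches Apparel
  - product 7 (Charger): category_id=NULL, no match -> kept with NULL
  - product 8 (Headphones): category_id=3 -> matches Tools
  - product 9 (Chair): category_id=4 -> matches Furniture
All 9 rows appear; 1 has NULL category.

SQL:
SELECT a.name, b.name AS category
FROM products a
LEFT JOIN categories b ON a.category_id = b.id

Result:
name       | category   
-----------+------------
Lamp       | Electronics
Camera     | Electronics
Monitor    | Apparel    
Stapler    | Outdoor    
Desk       | Tools      
Cable      | Apparel    
Charger    | NULL       
Headphones | Tools      
Chair      | Furniture  


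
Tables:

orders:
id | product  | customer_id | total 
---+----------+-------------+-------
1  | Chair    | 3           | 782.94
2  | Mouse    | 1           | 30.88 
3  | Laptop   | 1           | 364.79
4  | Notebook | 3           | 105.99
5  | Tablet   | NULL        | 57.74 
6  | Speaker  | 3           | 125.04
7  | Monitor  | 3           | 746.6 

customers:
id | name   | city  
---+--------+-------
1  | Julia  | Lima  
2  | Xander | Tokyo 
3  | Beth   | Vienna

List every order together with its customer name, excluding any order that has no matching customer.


INNER JOIN keeps only orders rows whose customer_id matches an id in customers. Walk through each order:
  - order 1 (Chair): customer_id=3 -> matches Beth
  - order 2 (Mouse): customer_id=1 -> matches Julia
  - order 3 (Laptop): customer_id=1 -> matches Julia
  - order 4 (Notebook): customer_id=3 -> matches Beth
  - order 5 (Tablet): customer_id=NULL, no match -> dropped
  - order 6 (Speaker): customer_id=3 -> matches Beth
  - order 7 (Monitor): customer_id=3 -> matches Beth
So 1 of 7 rows is dropped.

SQL:
SELECT a.product, b.name AS customer
FROM orders a
INNER JOIN customers b ON a.customer_id = b.id

Result:
product  | customer
---------+---------
Chair    | Beth    
Mouse    | Julia   
Laptop   | Julia   
Notebook | Beth    
Speaker  | Beth    
Monitor  | Beth    


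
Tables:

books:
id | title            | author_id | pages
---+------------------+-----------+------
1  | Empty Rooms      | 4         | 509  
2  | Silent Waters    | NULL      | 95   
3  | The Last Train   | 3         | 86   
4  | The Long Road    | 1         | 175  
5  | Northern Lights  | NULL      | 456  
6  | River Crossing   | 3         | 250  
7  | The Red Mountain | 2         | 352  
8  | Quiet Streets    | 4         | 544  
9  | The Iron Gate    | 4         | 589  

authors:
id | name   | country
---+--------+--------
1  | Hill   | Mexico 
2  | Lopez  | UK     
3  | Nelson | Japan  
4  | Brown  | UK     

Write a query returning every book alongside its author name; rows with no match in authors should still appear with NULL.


LEFT JOIN keeps every row from books (the left table); where author_id has no match in authors, the author columns become NULL. Walk through each book:
  - book 1 (Empty Rooms): author_id=4 -> matches Brown
  - book 2 (Silent Waters): author_id=NULL, no match -> kept with NULL
  - book 3 (The Last Train): author_id=3 -> matches Nelson
  - book 4 (The Long Road): author_id=1 -> matches Hill
  - book 5 (Northern Lights): author_id=NULL, no match -> kept with NULL
  - book 6 (River Crossing): author_id=3 -> matches Nelson
  - book 7 (The Red Mountain): author_id=2 -> matches Lopez
  - book 8 (Quiet Streets): author_id=4 -> matches Brown
  - book 9 (The Iron Gate): author_id=4 -> matches Brown
All 9 rows appear; 2 have NULL author.

SQL:
SELECT a.title, b.name AS author
FROM books a
LEFT JOIN authors b ON a.author_id = b.id

Result:
title            | author
-----------------+-------
Empty Rooms      | Brown 
Silent Waters    | NULL  
The Last Train   | Nelson
The Long Road    | Hill  
Northern Lights  | NULL  
River Crossing   | Nelson
The Red Mountain | Lopez 
Quiet Streets    | Brown 
The Iron Gate    | Brown 


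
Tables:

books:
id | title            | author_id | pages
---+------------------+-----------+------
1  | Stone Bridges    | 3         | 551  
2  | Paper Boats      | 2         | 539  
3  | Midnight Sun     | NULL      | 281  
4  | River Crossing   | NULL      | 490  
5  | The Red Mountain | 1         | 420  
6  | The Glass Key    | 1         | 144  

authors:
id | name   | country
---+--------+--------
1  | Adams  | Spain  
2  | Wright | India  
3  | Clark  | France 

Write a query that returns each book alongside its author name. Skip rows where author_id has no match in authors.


INNER JOIN keeps only books rows whose author_id matches an id in authors. Walk through each book:
  - book 1 (Stone Bridges): author_id=3 -> matches Clark
  - book 2 (Paper Boats): author_id=2 -> matches Wright
  - book 3 (Midnight Sun): author_id=NULL, no match -> dropped
  - book 4 (River Crossing): author_id=NULL, no match -> dropped
  - book 5 (The Red Mountain): author_id=1 -> matches Adams
  - book 6 (The Glass Key): author_id=1 -> matches Adams
So 2 of 6 rows are dropped.

SQL:
SELECT a.title, b.name AS author
FROM books a
INNER JOIN authors b ON a.author_id = b.id

Result:
title            | author
-----------------+-------
Stone Bridges    | Clark 
Paper Boats      | Wright
The Red Mountain | Adams 
The Glass Key    | Adams 


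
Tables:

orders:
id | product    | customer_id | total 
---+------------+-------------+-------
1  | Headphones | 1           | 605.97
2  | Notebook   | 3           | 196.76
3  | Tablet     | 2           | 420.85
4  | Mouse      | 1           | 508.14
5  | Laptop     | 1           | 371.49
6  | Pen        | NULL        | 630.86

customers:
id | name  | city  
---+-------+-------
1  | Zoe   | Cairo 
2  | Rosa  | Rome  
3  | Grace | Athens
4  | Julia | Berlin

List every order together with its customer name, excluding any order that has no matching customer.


INNER JOIN keeps only orders rows whose customer_id matches an id in customers. Walk through each order:
  - order 1 (Headphones): customer_id=1 -> matches Zoe
  - order 2 (Notebook): customer_id=3 -> matches Grace
  - order 3 (Tablet): customer_id=2 -> matches Rosa
  - order 4 (Mouse): customer_id=1 -> matches Zoe
  - order 5 (Laptop): customer_id=1 -> matches Zoe
  - order 6 (Pen): customer_id=NULL, no match -> dropped
So 1 of 6 rows is dropped.

SQL:
SELECT a.product, b.name AS customer
FROM orders a
INNER JOIN customers b ON a.customer_id = b.id

Result:
product    | customer
-----------+---------
Headphones | Zoe     
Notebook   | Grace   
Tablet     | Rosa    
Mouse      | Zoe     
Laptop     | Zoe     


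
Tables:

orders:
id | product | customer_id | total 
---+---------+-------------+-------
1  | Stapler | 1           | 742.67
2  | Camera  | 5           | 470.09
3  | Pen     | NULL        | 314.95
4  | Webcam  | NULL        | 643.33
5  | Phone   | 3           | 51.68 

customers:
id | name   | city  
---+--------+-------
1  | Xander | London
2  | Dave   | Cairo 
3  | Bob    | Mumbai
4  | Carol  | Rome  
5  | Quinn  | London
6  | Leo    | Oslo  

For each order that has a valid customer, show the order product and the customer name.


INNER JOIN keeps only orders rows whose customer_id matches an id in customers. Walk through each order:
  - order 1 (Stapler): customer_id=1 -> matches Xander
  - order 2 (Camera): customer_id=5 -> matches Quinn
  - order 3 (Pen): customer_id=NULL, no match -> dropped
  - order 4 (Webcam): customer_id=NULL, no match -> dropped
  - order 5 (Phone): customer_id=3 -> matches Bob
So 2 of 5 rows are dropped.

SQL:
SELECT a.product, b.name AS customer
FROM orders a
INNER JOIN customers b ON a.customer_id = b.id

Result:
product | customer
--------+---------
Stapler | Xander  
Camera  | Quinn   
Phone   | Bob     


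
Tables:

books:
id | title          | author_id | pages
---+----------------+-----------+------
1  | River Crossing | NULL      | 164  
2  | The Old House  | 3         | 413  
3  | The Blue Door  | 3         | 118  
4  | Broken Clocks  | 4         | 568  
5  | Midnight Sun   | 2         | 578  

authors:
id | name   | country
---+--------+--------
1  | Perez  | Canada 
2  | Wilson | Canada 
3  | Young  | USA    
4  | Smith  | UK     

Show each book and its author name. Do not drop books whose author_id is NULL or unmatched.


LEFT JOIN keeps every row from books (the left table); where author_id has no match in authors, the author columns become NULL. Walk through each book:
  - book 1 (River Crossing): author_id=NULL, no match -> kept with NULL
  - book 2 (The Old House): author_id=3 -> matches Young
  - book 3 (The Blue Door): author_id=3 -> matches Young
  - book 4 (Broken Clocks): author_id=4 -> matches Smith
  - book 5 (Midnight Sun): author_id=2 -> matches Wilson
All 5 rows appear; 1 has NULL author.

SQL:
SELECT a.title, b.name AS author
FROM books a
LEFT JOIN authors b ON a.author_id = b.id

Result:
title          | author
---------------+-------
River Crossing | NULL  
The Old House  | Young 
The Blue Door  | Young 
Broken Clocks  | Smith 
Midnight Sun   | Wilson


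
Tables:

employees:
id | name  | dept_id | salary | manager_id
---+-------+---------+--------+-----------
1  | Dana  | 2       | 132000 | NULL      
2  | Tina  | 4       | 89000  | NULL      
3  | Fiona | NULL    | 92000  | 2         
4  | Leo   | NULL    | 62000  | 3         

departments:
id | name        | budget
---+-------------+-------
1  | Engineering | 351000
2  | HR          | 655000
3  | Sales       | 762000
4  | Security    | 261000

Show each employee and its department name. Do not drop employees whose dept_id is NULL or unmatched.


LEFT JOIN keeps every row from employees (the left table); where dept_id has no match in departments, the department columns become NULL. Walk through each employee:
  - employee 1 (Dana): dept_id=2 -> matches HR
  - employee 2 (Tina): dept_id=4 -> matches Security
  - employee 3 (Fiona): dept_id=NULL, no match -> kept with NULL
  - employee 4 (Leo): dept_id=NULL, no match -> kept with NULL
All 4 rows appear; 2 have NULL department.

SQL:
SELECT a.name, b.name AS department
FROM employees a
LEFT JOIN departments b ON a.dept_id = b.id

Result:
name  | department
------+-----------
Dana  | HR        
Tina  | Security  
Fiona | NULL      
Leo   | NULL      


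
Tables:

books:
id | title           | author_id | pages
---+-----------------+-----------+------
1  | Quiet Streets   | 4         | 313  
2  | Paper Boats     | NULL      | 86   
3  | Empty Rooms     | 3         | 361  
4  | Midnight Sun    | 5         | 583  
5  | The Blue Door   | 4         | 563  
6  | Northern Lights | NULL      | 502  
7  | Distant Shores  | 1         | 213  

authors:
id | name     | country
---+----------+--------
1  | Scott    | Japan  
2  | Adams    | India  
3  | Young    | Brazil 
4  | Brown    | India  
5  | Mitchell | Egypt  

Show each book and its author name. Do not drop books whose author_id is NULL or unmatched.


LEFT JOIN keeps every row from books (the left table); where author_id has no match in authors, the author columns become NULL. Walk through each book:
  - book 1 (Quiet Streets): author_id=4 -> matches Brown
  - book 2 (Paper Boats): author_id=NULL, no match -> kept with NULL
  - book 3 (Empty Rooms): author_id=3 -> matches Young
  - book 4 (Midnight Sun): author_id=5 -> matches Mitchell
  - book 5 (The Blue Door): author_id=4 -> matches Brown
  - book 6 (Northern Lights): author_id=NULL, no match -> kept with NULL
  - book 7 (Distant Shores): author_id=1 -> matches Scott
All 7 rows appear; 2 have NULL author.

SQL:
SELECT a.title, b.name AS author
FROM books a
LEFT JOIN authors b ON a.author_id = b.id

Result:
title           | author  
----------------+---------
Quiet Streets   | Brown   
Paper Boats     | NULL    
Empty Rooms     | Young   
Midnight Sun    | Mitchell
The Blue Door   | Brown   
Northern Lights | NULL    
Distant Shores  | Scott   
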